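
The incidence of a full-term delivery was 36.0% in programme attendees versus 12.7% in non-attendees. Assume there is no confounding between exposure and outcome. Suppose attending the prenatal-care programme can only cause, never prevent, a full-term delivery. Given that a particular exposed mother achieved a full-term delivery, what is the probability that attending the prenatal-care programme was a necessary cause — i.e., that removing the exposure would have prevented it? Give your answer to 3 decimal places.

p₁ = 0.36, p₀ = 0.127.
Under exogeneity and monotonicity, PN = (p₁ − p₀) / p₁.
PN = (0.36 − 0.127) / 0.36 = 0.233 / 0.36 ≈ 0.6472

PN ≈ 0.647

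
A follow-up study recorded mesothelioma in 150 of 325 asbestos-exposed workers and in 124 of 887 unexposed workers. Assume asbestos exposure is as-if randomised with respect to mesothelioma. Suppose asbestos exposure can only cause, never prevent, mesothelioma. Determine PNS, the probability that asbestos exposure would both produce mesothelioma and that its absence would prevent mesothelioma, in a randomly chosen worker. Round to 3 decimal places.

p₁ = P(outcome | exposed) = 150/325 = 0.46154
p₀ = P(outcome | unexposed) = 124/887 = 0.1398
Under exogeneity and monotonicity, PNS = p₁ − p₀.
PNS = 0.46154 − 0.1398 = 0.32174

PNS ≈ 0.322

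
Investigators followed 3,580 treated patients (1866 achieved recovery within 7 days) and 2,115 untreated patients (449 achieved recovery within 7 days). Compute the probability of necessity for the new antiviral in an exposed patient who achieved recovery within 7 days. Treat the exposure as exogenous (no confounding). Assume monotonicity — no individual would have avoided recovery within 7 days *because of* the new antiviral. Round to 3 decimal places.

PN ≈ 0.593

p₁ = P(outcome | exposed) = 1866/3580 = 0.52123
p₀ = P(outcome | unexposed) = 449/2115 = 0.21229
Under exogeneity and monotonicity, PN = (p₁ − p₀) / p₁.
PN = (0.52123 − 0.21229) / 0.52123 = 0.30894 / 0.52123 ≈ 0.5927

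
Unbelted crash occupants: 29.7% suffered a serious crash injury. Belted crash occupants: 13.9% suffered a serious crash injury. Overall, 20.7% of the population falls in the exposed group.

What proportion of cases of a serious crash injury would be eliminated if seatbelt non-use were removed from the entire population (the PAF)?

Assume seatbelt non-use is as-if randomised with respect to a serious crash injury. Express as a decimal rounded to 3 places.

PAF ≈ 0.190

p₁ = 0.297, p₀ = 0.139.
Overall risk P(Y=1) = π·p₁ + (1−π)·p₀ = 0.207×0.297 + 0.793×0.139 = 0.17171.
Under exogeneity, PAF = [P(Y=1) − p₀] / P(Y=1).
PAF = (0.17171 − 0.139) / 0.17171 ≈ 0.1905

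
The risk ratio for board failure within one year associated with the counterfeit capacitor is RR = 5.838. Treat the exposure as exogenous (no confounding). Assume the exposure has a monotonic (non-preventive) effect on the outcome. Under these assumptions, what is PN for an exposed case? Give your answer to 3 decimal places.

Under exogeneity and monotonicity, PN = (RR − 1) / RR = 1 − 1/RR.
PN = (5.838 − 1) / 5.838 = 4.838 / 5.838 ≈ 0.8287

PN ≈ 0.829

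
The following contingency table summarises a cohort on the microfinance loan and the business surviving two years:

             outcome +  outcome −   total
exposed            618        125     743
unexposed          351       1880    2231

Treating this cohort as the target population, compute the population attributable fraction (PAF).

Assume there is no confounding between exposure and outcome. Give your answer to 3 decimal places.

p₁ = P(outcome | exposed) = 618/743 = 0.83176
p₀ = P(outcome | unexposed) = 351/2231 = 0.15733
Exposure prevalence π = 743/2974 = 0.24983; overall risk P(Y=1) = 0.32582.
Under exogeneity, PAF = [P(Y=1) − p₀]/P(Y=1).
PAF = (0.32582 − 0.15733) / 0.32582 ≈ 0.5171

PAF ≈ 0.517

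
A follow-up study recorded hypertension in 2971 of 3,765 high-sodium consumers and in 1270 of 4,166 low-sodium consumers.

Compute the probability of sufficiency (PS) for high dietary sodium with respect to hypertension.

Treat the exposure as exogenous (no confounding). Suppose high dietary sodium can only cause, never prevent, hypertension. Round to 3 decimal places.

p₁ = P(outcome | exposed) = 2971/3765 = 0.78911
p₀ = P(outcome | unexposed) = 1270/4166 = 0.30485
Under exogeneity and monotonicity, PS = (p₁ − p₀) / (1 − p₀).
PS = (0.78911 − 0.30485) / (1 − 0.30485) = 0.48426 / 0.69515 ≈ 0.6966

PS ≈ 0.697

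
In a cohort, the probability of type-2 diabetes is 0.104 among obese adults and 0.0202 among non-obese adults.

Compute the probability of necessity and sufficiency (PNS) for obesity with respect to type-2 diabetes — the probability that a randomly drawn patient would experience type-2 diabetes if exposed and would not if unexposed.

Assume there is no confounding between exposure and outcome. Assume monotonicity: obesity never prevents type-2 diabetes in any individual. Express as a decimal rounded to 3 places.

Let p₁ = 0.104, p₀ = 0.0202.
Under exogeneity and monotonicity, PNS = p₁ − p₀.
PNS = 0.104 − 0.0202 = 0.0838

PNS ≈ 0.084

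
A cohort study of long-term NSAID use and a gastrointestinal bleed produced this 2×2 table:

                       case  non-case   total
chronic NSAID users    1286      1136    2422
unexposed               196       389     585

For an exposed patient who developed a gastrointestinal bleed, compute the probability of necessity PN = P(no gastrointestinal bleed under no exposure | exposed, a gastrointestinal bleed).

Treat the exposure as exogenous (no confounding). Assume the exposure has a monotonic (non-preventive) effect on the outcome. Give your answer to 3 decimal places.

PN ≈ 0.369

p₁ = P(outcome | exposed) = 1286/2422 = 0.53097
p₀ = P(outcome | unexposed) = 196/585 = 0.33504
Under exogeneity and monotonicity, PN = (p₁ − p₀)/p₁.
PN = (0.53097 − 0.33504) / 0.53097 ≈ 0.3690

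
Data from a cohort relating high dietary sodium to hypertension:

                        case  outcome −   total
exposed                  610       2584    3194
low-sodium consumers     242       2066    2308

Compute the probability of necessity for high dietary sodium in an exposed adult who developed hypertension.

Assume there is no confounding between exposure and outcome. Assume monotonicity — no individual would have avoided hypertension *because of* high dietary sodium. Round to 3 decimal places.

PN ≈ 0.451

p₁ = P(outcome | exposed) = 610/3194 = 0.19098
p₀ = P(outcome | unexposed) = 242/2308 = 0.10485
Under exogeneity and monotonicity, PN = (p₁ − p₀) / p₁.
PN = (0.19098 − 0.10485) / 0.19098 = 0.08613 / 0.19098 ≈ 0.4510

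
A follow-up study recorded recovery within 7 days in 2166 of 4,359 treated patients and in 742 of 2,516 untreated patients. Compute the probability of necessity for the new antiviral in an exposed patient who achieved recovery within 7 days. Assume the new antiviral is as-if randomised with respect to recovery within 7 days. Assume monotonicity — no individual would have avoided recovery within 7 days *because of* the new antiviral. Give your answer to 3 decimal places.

PN ≈ 0.406

p₁ = P(outcome | exposed) = 2166/4359 = 0.4969
p₀ = P(outcome | unexposed) = 742/2516 = 0.29491
Under exogeneity and monotonicity, PN = (p₁ − p₀) / p₁.
PN = (0.4969 − 0.29491) / 0.4969 = 0.20199 / 0.4969 ≈ 0.4065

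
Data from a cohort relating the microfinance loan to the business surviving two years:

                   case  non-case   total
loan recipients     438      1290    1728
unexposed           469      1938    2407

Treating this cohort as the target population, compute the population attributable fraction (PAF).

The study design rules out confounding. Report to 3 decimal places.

PAF ≈ 0.112

p₁ = P(outcome | exposed) = 438/1728 = 0.25347
p₀ = P(outcome | unexposed) = 469/2407 = 0.19485
Exposure prevalence π = 1728/4135 = 0.4179; overall risk P(Y=1) = 0.21935.
Under exogeneity, PAF = [P(Y=1) − p₀]/P(Y=1).
PAF = (0.21935 − 0.19485) / 0.21935 ≈ 0.1117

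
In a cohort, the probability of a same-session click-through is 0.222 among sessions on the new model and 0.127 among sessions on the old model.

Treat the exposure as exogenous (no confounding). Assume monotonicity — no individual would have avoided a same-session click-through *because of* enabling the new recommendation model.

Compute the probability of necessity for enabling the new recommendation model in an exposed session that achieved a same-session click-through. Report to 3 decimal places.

Let p₁ = 0.222, p₀ = 0.127.
Under exogeneity and monotonicity, PN = (p₁ − p₀) / p₁.
PN = (0.222 − 0.127) / 0.222 = 0.095 / 0.222 ≈ 0.4279

PN ≈ 0.428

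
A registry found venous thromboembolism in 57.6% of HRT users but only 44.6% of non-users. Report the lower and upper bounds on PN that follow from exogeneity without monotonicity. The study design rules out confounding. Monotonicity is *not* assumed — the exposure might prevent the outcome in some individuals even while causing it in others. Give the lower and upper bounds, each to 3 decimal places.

0.226 ≤ PN ≤ 0.962

p₁ = 0.576, p₀ = 0.446.
Under exogeneity alone the bounds on PN are max{0,(p₁−p₀)/p₁} ≤ PN ≤ min{1,(1−p₀)/p₁}.
  lower = (p₁ − p₀)/p₁ = 0.13 / 0.576 ≈ 0.2257
  upper = min{1, (1 − p₀)/p₁} = 0.554 / 0.576 ≈ 0.9618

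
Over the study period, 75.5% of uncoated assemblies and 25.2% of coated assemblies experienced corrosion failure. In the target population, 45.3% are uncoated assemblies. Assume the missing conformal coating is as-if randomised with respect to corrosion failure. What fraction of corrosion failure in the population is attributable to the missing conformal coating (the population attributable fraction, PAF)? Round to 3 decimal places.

PAF ≈ 0.475

p₁ = 0.755, p₀ = 0.252.
Overall risk P(Y=1) = π·p₁ + (1−π)·p₀ = 0.453×0.755 + 0.547×0.252 = 0.47986.
Under exogeneity, PAF = [P(Y=1) − p₀] / P(Y=1).
PAF = (0.47986 − 0.252) / 0.47986 ≈ 0.4748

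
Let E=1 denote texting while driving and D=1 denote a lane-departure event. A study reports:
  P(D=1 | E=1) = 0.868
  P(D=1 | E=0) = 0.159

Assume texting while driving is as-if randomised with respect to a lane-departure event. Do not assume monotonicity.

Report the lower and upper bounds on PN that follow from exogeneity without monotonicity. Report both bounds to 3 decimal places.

0.817 ≤ PN ≤ 0.969

Let p₁ = 0.868, p₀ = 0.159.
Under exogeneity alone the bounds on PN are max{0,(p₁−p₀)/p₁} ≤ PN ≤ min{1,(1−p₀)/p₁}.
  lower = (p₁ − p₀)/p₁ = 0.709 / 0.868 ≈ 0.8168
  upper = min{1, (1 − p₀)/p₁} = 0.841 / 0.868 ≈ 0.9689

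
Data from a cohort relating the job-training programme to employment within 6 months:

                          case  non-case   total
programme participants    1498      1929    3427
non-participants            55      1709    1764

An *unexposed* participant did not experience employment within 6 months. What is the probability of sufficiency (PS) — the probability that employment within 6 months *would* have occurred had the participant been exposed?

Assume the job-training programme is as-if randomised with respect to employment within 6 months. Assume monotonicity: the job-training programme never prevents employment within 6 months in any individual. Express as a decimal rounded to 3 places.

PS ≈ 0.419

p₁ = P(outcome | exposed) = 1498/3427 = 0.43712
p₀ = P(outcome | unexposed) = 55/1764 = 0.031179
Under exogeneity and monotonicity, PS = (p₁ − p₀)/(1 − p₀).
PS = (0.43712 − 0.031179) / 0.96882 ≈ 0.4190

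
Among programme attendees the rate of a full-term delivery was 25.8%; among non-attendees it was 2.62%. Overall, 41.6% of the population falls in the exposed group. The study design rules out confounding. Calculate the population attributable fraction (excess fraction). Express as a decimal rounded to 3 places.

p₁ = 0.258, p₀ = 0.0262.
Overall risk P(Y=1) = π·p₁ + (1−π)·p₀ = 0.416×0.258 + 0.584×0.0262 = 0.12263.
Under exogeneity, PAF = [P(Y=1) − p₀] / P(Y=1).
PAF = (0.12263 − 0.0262) / 0.12263 ≈ 0.7863

PAF ≈ 0.786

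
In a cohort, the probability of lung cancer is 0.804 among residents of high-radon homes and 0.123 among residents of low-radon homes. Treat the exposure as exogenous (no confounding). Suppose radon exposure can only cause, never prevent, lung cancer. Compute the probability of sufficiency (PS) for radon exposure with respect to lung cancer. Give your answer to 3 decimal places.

PS ≈ 0.777

Let p₁ = 0.804, p₀ = 0.123.
Under exogeneity and monotonicity, PS = (p₁ − p₀) / (1 − p₀).
PS = (0.804 − 0.123) / (1 − 0.123) = 0.681 / 0.877 ≈ 0.7765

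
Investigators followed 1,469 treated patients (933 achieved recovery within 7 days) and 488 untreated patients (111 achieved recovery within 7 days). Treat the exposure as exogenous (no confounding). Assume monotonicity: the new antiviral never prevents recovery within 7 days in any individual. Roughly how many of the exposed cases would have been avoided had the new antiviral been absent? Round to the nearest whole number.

p₁ = P(outcome | exposed) = 933/1469 = 0.63513
p₀ = P(outcome | unexposed) = 111/488 = 0.22746
PN = (p₁ − p₀)/p₁ = (0.63513 − 0.22746) / 0.63513 ≈ 0.64187.
Attributable cases ≈ PN × (exposed cases) = 0.64187 × 933 ≈ 598.86.

about 599 cases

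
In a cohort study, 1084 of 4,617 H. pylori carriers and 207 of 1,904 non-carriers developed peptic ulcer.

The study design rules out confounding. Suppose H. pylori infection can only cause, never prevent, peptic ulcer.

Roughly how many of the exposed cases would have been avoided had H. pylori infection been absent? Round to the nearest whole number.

p₁ = P(outcome | exposed) = 1084/4617 = 0.23478
p₀ = P(outcome | unexposed) = 207/1904 = 0.10872
PN = (p₁ − p₀)/p₁ = (0.23478 − 0.10872) / 0.23478 ≈ 0.53694.
Attributable cases ≈ PN × (exposed cases) = 0.53694 × 1084 ≈ 582.05.

about 582 cases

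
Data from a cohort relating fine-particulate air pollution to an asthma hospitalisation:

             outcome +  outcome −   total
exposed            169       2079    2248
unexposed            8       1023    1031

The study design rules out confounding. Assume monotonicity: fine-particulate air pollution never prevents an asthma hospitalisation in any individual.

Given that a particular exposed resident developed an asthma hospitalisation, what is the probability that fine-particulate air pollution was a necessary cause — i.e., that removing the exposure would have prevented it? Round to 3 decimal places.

p₁ = P(outcome | exposed) = 169/2248 = 0.075178
p₀ = P(outcome | unexposed) = 8/1031 = 0.0077595
Under exogeneity and monotonicity, PN = (p₁ − p₀)/p₁.
PN = (0.075178 − 0.0077595) / 0.075178 ≈ 0.8968

PN ≈ 0.897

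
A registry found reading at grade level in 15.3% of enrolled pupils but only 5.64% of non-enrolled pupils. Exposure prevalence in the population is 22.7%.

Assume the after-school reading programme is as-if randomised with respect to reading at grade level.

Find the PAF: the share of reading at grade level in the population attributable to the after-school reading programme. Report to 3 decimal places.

p₁ = 0.153, p₀ = 0.0564.
Overall risk P(Y=1) = π·p₁ + (1−π)·p₀ = 0.227×0.153 + 0.773×0.0564 = 0.078328.
Under exogeneity, PAF = [P(Y=1) − p₀] / P(Y=1).
PAF = (0.078328 − 0.0564) / 0.078328 ≈ 0.2800

PAF ≈ 0.280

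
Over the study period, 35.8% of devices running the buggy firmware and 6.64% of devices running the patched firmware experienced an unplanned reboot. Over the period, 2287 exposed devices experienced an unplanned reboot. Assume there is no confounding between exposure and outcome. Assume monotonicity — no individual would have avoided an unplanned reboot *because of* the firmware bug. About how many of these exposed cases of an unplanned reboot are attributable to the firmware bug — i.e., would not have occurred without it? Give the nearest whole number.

about 1863 cases

p₁ = 0.358, p₀ = 0.0664.
PN = (p₁ − p₀)/p₁ = (0.358 − 0.0664) / 0.358 ≈ 0.81453.
Attributable cases ≈ PN × (exposed cases) = 0.81453 × 2287 ≈ 1862.82.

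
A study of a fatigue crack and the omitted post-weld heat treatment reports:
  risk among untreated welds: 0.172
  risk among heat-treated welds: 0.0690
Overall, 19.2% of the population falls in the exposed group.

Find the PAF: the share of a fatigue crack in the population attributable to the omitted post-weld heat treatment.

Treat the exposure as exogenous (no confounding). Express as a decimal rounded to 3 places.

PAF ≈ 0.223

Let p₁ = 0.172, p₀ = 0.069.
Overall risk P(Y=1) = π·p₁ + (1−π)·p₀ = 0.192×0.172 + 0.808×0.069 = 0.088776.
Under exogeneity, PAF = [P(Y=1) − p₀] / P(Y=1).
PAF = (0.088776 − 0.069) / 0.088776 ≈ 0.2228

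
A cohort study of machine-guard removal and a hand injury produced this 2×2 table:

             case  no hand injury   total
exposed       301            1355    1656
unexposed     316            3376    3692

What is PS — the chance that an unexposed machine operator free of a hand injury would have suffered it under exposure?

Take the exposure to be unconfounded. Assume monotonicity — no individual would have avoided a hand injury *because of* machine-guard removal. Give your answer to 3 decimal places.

PS ≈ 0.105

p₁ = P(outcome | exposed) = 301/1656 = 0.18176
p₀ = P(outcome | unexposed) = 316/3692 = 0.08559
Under exogeneity and monotonicity, PS = (p₁ − p₀) / (1 − p₀).
PS = (0.18176 − 0.08559) / (1 − 0.08559) = 0.096173 / 0.91441 ≈ 0.1052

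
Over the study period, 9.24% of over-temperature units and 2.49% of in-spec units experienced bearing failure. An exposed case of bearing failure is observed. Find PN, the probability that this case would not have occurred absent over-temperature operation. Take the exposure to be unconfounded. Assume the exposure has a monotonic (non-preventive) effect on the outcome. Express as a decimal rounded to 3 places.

p₁ = 0.0924, p₀ = 0.0249.
Under exogeneity and monotonicity, PN = (p₁ − p₀) / p₁.
PN = (0.0924 − 0.0249) / 0.0924 = 0.0675 / 0.0924 ≈ 0.7305

PN ≈ 0.731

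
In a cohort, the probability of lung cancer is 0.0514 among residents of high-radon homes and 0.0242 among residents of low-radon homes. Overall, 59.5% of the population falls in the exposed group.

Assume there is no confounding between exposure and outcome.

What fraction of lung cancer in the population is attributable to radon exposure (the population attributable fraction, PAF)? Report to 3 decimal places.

PAF ≈ 0.401

Let p₁ = 0.0514, p₀ = 0.0242.
Overall risk P(Y=1) = π·p₁ + (1−π)·p₀ = 0.595×0.0514 + 0.405×0.0242 = 0.040384.
Under exogeneity, PAF = [P(Y=1) − p₀] / P(Y=1).
PAF = (0.040384 − 0.0242) / 0.040384 ≈ 0.4008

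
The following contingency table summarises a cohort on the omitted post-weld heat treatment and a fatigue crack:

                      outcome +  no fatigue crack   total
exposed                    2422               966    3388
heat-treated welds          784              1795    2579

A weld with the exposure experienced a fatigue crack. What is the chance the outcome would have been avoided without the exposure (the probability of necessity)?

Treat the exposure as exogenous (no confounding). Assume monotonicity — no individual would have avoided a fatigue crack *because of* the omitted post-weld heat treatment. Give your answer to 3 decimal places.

p₁ = P(outcome | exposed) = 2422/3388 = 0.71488
p₀ = P(outcome | unexposed) = 784/2579 = 0.30399
Under exogeneity and monotonicity, PN = (p₁ − p₀)/p₁.
PN = (0.71488 − 0.30399) / 0.71488 ≈ 0.5748

PN ≈ 0.575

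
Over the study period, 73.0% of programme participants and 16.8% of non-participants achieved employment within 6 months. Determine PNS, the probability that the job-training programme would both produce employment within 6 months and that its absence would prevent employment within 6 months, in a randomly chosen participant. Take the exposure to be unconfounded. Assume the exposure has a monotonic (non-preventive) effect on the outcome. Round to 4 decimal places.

p₁ = 0.73, p₀ = 0.168.
Under exogeneity and monotonicity, PNS = p₁ − p₀.
PNS = 0.73 − 0.168 = 0.562

PNS ≈ 0.5620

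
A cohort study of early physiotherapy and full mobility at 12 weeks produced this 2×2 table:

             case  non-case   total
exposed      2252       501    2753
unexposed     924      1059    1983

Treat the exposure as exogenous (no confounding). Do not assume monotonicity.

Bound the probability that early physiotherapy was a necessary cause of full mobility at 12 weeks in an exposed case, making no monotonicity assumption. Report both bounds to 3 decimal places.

0.430 ≤ PN ≤ 0.653

p₁ = P(outcome | exposed) = 2252/2753 = 0.81802
p₀ = P(outcome | unexposed) = 924/1983 = 0.46596
Under exogeneity alone the bounds on PN are max{0,(p₁−p₀)/p₁} ≤ PN ≤ min{1,(1−p₀)/p₁}.
  lower = (p₁ − p₀)/p₁ = 0.35206 / 0.81802 ≈ 0.4304
  upper = min{1, (1 − p₀)/p₁} = 0.53404 / 0.81802 ≈ 0.6528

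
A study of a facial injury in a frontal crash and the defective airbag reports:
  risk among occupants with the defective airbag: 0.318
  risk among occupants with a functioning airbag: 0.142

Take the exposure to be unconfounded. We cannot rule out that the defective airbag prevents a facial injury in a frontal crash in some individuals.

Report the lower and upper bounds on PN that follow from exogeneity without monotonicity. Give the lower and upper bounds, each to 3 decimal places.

Let p₁ = 0.318, p₀ = 0.142.
Under exogeneity alone the bounds on PN are max{0,(p₁−p₀)/p₁} ≤ PN ≤ min{1,(1−p₀)/p₁}.
  lower = (p₁ − p₀)/p₁ = 0.176 / 0.318 ≈ 0.5535
  upper = min{1, (1 − p₀)/p₁} = 0.858 / 0.318 ≈ 2.6981 → capped at 1

0.553 ≤ PN ≤ 1.000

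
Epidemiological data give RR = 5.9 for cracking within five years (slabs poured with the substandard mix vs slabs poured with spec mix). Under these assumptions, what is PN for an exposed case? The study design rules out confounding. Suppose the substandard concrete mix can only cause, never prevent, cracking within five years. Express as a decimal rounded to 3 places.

Under exogeneity and monotonicity, PN = (RR − 1) / RR = 1 − 1/RR.
PN = (5.9 − 1) / 5.9 = 4.9 / 5.9 ≈ 0.8305

PN ≈ 0.831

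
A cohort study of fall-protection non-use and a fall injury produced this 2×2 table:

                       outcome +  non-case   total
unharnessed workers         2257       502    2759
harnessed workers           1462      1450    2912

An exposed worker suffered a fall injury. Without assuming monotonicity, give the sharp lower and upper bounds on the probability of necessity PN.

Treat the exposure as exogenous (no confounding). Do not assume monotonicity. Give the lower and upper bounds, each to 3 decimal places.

p₁ = P(outcome | exposed) = 2257/2759 = 0.81805
p₀ = P(outcome | unexposed) = 1462/2912 = 0.50206
Under exogeneity alone the bounds on PN are max{0,(p₁−p₀)/p₁} ≤ PN ≤ min{1,(1−p₀)/p₁}.
  lower = (p₁ − p₀)/p₁ = 0.31599 / 0.81805 ≈ 0.3863
  upper = min{1, (1 − p₀)/p₁} = 0.49794 / 0.81805 ≈ 0.6087

0.386 ≤ PN ≤ 0.609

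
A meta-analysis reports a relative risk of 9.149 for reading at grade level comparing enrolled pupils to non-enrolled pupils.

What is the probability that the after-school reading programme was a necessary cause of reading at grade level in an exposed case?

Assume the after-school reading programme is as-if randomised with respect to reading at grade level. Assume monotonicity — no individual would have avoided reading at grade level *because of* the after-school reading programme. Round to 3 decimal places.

Under exogeneity and monotonicity, PN = (RR − 1) / RR = 1 − 1/RR.
PN = (9.149 − 1) / 9.149 = 8.149 / 9.149 ≈ 0.8907

PN ≈ 0.891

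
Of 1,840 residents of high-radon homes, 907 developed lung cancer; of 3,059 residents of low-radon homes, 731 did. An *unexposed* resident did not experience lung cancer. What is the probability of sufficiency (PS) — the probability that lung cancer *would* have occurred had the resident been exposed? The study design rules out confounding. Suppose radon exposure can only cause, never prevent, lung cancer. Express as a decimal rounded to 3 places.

p₁ = P(outcome | exposed) = 907/1840 = 0.49293
p₀ = P(outcome | unexposed) = 731/3059 = 0.23897
Under exogeneity and monotonicity, PS = (p₁ − p₀) / (1 − p₀).
PS = (0.49293 − 0.23897) / (1 − 0.23897) = 0.25397 / 0.76103 ≈ 0.3337

PS ≈ 0.334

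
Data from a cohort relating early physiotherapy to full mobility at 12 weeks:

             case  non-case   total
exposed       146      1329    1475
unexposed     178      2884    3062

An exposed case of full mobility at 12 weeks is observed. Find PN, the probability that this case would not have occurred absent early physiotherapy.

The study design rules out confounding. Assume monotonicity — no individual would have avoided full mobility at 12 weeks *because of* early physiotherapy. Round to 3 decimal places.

PN ≈ 0.413

p₁ = P(outcome | exposed) = 146/1475 = 0.098983
p₀ = P(outcome | unexposed) = 178/3062 = 0.058132
Under exogeneity and monotonicity, PN = (p₁ − p₀) / p₁.
PN = (0.098983 − 0.058132) / 0.098983 = 0.040851 / 0.098983 ≈ 0.4127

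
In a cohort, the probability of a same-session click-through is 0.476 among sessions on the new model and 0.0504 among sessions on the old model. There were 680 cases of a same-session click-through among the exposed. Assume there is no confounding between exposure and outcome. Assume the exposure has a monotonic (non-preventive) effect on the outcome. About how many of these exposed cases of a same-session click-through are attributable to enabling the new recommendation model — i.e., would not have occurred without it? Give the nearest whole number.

Let p₁ = 0.476, p₀ = 0.0504.
PN = (p₁ − p₀)/p₁ = (0.476 − 0.0504) / 0.476 ≈ 0.89412.
Attributable cases ≈ PN × (exposed cases) = 0.89412 × 680 ≈ 608.00.

about 608 cases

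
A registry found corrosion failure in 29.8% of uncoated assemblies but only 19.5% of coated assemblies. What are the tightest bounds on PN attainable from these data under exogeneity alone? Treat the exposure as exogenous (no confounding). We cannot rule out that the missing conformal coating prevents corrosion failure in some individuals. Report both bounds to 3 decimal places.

p₁ = 0.298, p₀ = 0.195.
Under exogeneity alone the bounds on PN are max{0,(p₁−p₀)/p₁} ≤ PN ≤ min{1,(1−p₀)/p₁}.
  lower = (p₁ − p₀)/p₁ = 0.103 / 0.298 ≈ 0.3456
  upper = min{1, (1 − p₀)/p₁} = 0.805 / 0.298 ≈ 2.7013 → capped at 1

0.346 ≤ PN ≤ 1.000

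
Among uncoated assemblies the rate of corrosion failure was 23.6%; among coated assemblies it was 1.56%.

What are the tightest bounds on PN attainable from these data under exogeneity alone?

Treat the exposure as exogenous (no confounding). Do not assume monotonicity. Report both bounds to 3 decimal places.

0.934 ≤ PN ≤ 1.000

p₁ = 0.236, p₀ = 0.0156.
Under exogeneity alone the bounds on PN are max{0,(p₁−p₀)/p₁} ≤ PN ≤ min{1,(1−p₀)/p₁}.
  lower = (p₁ − p₀)/p₁ = 0.2204 / 0.236 ≈ 0.9339
  upper = min{1, (1 − p₀)/p₁} = 0.9844 / 0.236 ≈ 4.1712 → capped at 1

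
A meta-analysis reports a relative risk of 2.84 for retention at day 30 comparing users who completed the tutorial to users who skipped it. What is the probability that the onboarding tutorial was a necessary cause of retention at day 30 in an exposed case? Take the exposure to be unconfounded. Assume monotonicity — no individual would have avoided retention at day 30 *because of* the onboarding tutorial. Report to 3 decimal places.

PN ≈ 0.648

Under exogeneity and monotonicity, PN = (RR − 1) / RR = 1 − 1/RR.
PN = (2.84 − 1) / 2.84 = 1.84 / 2.84 ≈ 0.6479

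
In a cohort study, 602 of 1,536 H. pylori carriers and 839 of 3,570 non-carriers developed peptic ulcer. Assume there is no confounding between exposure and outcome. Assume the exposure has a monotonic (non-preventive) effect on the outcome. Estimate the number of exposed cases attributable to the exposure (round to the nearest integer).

p₁ = P(outcome | exposed) = 602/1536 = 0.39193
p₀ = P(outcome | unexposed) = 839/3570 = 0.23501
PN = (p₁ − p₀)/p₁ = (0.39193 − 0.23501) / 0.39193 ≈ 0.40036.
Attributable cases ≈ PN × (exposed cases) = 0.40036 × 602 ≈ 241.02.

about 241 cases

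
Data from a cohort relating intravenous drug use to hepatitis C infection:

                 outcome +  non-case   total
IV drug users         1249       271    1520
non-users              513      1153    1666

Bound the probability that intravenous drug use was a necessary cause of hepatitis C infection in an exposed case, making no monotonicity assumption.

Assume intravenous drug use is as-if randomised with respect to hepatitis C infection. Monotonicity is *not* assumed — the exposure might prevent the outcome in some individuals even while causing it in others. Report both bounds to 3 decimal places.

p₁ = P(outcome | exposed) = 1249/1520 = 0.82171
p₀ = P(outcome | unexposed) = 513/1666 = 0.30792
Under exogeneity alone the bounds on PN are max{0,(p₁−p₀)/p₁} ≤ PN ≤ min{1,(1−p₀)/p₁}.
  lower = (p₁ − p₀)/p₁ = 0.51379 / 0.82171 ≈ 0.6253
  upper = min{1, (1 − p₀)/p₁} = 0.69208 / 0.82171 ≈ 0.8422

0.625 ≤ PN ≤ 0.842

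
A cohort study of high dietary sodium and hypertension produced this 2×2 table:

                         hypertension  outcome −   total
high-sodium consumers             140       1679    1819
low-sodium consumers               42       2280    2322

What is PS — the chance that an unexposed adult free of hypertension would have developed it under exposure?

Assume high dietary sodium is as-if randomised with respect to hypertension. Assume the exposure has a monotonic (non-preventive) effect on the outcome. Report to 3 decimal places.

p₁ = P(outcome | exposed) = 140/1819 = 0.076965
p₀ = P(outcome | unexposed) = 42/2322 = 0.018088
Under exogeneity and monotonicity, PS = (p₁ − p₀) / (1 − p₀).
PS = (0.076965 − 0.018088) / (1 − 0.018088) = 0.058878 / 0.98191 ≈ 0.0600

PS ≈ 0.060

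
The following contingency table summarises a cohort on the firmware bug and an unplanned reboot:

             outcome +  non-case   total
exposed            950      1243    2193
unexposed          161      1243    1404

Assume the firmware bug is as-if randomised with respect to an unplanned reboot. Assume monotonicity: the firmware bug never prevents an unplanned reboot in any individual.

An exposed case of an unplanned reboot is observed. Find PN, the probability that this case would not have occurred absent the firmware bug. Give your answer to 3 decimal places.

p₁ = P(outcome | exposed) = 950/2193 = 0.4332
p₀ = P(outcome | unexposed) = 161/1404 = 0.11467
Under exogeneity and monotonicity, PN = (p₁ − p₀)/p₁.
PN = (0.4332 − 0.11467) / 0.4332 ≈ 0.7353

PN ≈ 0.735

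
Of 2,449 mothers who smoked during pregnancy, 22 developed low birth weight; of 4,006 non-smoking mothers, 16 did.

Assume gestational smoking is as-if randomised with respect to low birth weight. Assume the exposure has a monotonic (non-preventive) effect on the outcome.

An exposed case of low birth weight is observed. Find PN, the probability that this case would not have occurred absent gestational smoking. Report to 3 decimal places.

PN ≈ 0.555

p₁ = P(outcome | exposed) = 22/2449 = 0.0089833
p₀ = P(outcome | unexposed) = 16/4006 = 0.003994
Under exogeneity and monotonicity, PN = (p₁ − p₀) / p₁.
PN = (0.0089833 − 0.003994) / 0.0089833 = 0.0049892 / 0.0089833 ≈ 0.5554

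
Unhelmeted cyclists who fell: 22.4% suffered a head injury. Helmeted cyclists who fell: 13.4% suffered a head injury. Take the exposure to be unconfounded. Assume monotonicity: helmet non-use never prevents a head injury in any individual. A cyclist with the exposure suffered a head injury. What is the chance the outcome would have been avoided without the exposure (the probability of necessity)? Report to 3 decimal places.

PN ≈ 0.402

p₁ = 0.224, p₀ = 0.134.
Under exogeneity and monotonicity, PN = (p₁ − p₀) / p₁.
PN = (0.224 − 0.134) / 0.224 = 0.09 / 0.224 ≈ 0.4018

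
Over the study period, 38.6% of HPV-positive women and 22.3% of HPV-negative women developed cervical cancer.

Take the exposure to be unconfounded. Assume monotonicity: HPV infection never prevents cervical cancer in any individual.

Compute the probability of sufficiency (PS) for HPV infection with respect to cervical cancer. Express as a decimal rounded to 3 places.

p₁ = 0.386, p₀ = 0.223.
Under exogeneity and monotonicity, PS = (p₁ − p₀) / (1 − p₀).
PS = (0.386 − 0.223) / (1 − 0.223) = 0.163 / 0.777 ≈ 0.2098

PS ≈ 0.210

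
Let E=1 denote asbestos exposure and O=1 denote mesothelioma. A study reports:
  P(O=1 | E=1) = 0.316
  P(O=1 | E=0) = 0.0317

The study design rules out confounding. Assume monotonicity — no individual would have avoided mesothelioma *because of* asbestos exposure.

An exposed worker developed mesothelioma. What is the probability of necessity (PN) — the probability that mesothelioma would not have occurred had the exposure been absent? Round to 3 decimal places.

Let p₁ = 0.316, p₀ = 0.0317.
Under exogeneity and monotonicity, PN = (p₁ − p₀) / p₁.
PN = (0.316 − 0.0317) / 0.316 = 0.2843 / 0.316 ≈ 0.8997

PN ≈ 0.900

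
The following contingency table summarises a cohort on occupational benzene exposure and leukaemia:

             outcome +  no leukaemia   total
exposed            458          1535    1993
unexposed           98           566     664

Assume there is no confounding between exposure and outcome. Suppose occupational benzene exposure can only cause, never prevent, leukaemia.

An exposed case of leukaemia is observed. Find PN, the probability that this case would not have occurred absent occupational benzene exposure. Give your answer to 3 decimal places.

p₁ = P(outcome | exposed) = 458/1993 = 0.2298
p₀ = P(outcome | unexposed) = 98/664 = 0.14759
Under exogeneity and monotonicity, PN = (p₁ − p₀) / p₁.
PN = (0.2298 − 0.14759) / 0.2298 = 0.082214 / 0.2298 ≈ 0.3578

PN ≈ 0.358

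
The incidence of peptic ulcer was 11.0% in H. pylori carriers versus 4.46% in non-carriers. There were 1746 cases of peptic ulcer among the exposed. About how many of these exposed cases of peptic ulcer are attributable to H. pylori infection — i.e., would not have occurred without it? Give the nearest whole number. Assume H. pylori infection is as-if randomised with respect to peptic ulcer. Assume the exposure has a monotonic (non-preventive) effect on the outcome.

about 1038 cases

p₁ = 0.11, p₀ = 0.0446.
PN = (p₁ − p₀)/p₁ = (0.11 − 0.0446) / 0.11 ≈ 0.59455.
Attributable cases ≈ PN × (exposed cases) = 0.59455 × 1746 ≈ 1038.08.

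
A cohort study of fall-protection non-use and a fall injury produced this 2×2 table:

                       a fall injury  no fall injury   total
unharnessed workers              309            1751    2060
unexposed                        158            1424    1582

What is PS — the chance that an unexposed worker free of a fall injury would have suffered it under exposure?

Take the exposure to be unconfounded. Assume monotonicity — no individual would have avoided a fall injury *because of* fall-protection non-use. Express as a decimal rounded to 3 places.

PS ≈ 0.056

p₁ = P(outcome | exposed) = 309/2060 = 0.15
p₀ = P(outcome | unexposed) = 158/1582 = 0.099874
Under exogeneity and monotonicity, PS = (p₁ − p₀)/(1 − p₀).
PS = (0.15 − 0.099874) / 0.90013 ≈ 0.0557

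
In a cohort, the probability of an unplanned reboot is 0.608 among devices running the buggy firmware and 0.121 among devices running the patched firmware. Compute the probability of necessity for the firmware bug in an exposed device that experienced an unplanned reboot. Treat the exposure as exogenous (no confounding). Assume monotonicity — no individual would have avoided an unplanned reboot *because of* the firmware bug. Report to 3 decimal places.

Let p₁ = 0.608, p₀ = 0.121.
Under exogeneity and monotonicity, PN = (p₁ − p₀) / p₁.
PN = (0.608 − 0.121) / 0.608 = 0.487 / 0.608 ≈ 0.8010

PN ≈ 0.801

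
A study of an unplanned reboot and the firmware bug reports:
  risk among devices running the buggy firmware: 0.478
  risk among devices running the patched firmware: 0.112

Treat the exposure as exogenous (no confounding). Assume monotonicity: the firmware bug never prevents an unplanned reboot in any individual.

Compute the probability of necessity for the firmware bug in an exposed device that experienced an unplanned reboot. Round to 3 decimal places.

PN ≈ 0.766

Let p₁ = 0.478, p₀ = 0.112.
Under exogeneity and monotonicity, PN = (p₁ − p₀) / p₁.
PN = (0.478 − 0.112) / 0.478 = 0.366 / 0.478 ≈ 0.7657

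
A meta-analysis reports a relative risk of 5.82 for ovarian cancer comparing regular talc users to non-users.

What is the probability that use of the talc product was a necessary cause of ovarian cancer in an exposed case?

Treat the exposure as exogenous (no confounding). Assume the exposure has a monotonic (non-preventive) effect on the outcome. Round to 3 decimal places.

PN ≈ 0.828

Under exogeneity and monotonicity, PN = (RR − 1) / RR = 1 − 1/RR.
PN = (5.82 − 1) / 5.82 = 4.82 / 5.82 ≈ 0.8282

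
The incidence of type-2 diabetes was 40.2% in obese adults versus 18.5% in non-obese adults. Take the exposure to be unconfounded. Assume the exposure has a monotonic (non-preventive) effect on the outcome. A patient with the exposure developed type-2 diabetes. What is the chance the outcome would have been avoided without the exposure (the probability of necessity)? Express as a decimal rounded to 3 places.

p₁ = 0.402, p₀ = 0.185.
Under exogeneity and monotonicity, PN = (p₁ − p₀) / p₁.
PN = (0.402 − 0.185) / 0.402 = 0.217 / 0.402 ≈ 0.5398

PN ≈ 0.540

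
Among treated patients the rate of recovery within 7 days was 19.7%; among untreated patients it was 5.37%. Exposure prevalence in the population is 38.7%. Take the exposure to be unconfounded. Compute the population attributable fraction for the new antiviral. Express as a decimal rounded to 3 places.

PAF ≈ 0.508

p₁ = 0.197, p₀ = 0.0537.
Overall risk P(Y=1) = π·p₁ + (1−π)·p₀ = 0.387×0.197 + 0.613×0.0537 = 0.10916.
Under exogeneity, PAF = [P(Y=1) − p₀] / P(Y=1).
PAF = (0.10916 − 0.0537) / 0.10916 ≈ 0.5080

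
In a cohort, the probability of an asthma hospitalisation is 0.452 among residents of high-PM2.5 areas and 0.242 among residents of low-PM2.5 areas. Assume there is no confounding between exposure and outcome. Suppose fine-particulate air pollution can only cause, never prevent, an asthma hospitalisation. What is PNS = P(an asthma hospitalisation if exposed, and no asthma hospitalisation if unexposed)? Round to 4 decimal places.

Let p₁ = 0.452, p₀ = 0.242.
Under exogeneity and monotonicity, PNS = p₁ − p₀.
PNS = 0.452 − 0.242 = 0.21

PNS ≈ 0.2100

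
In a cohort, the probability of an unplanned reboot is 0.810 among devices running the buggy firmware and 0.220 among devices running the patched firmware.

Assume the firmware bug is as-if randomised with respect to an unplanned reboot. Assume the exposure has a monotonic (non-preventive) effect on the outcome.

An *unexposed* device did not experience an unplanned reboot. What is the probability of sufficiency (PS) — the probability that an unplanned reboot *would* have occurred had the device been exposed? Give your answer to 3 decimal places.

Let p₁ = 0.81, p₀ = 0.22.
Under exogeneity and monotonicity, PS = (p₁ − p₀) / (1 − p₀).
PS = (0.81 − 0.22) / (1 − 0.22) = 0.59 / 0.78 ≈ 0.7564

PS ≈ 0.756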